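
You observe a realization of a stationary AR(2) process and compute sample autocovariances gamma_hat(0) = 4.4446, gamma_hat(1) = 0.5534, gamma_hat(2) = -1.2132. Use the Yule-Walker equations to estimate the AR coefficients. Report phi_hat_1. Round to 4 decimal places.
\hat\phi_{1} = 0.1610

The Yule-Walker equations for an AR(p) process read, in matrix form,
  Gamma_p phi = r_p,   with   (Gamma_p)_{ij} = gamma(|i - j|),
                       (r_p)_i = gamma(i),   i,j = 1..p.
Substitute the sample gammas (Toeplitz matrix and right-hand side of size 2):
  Gamma_p = [[4.4446, 0.5534], [0.5534, 4.4446]]
  r_p     = [0.5534, -1.2132]
Written out:
  4.4446 phi_1 + 0.5534 phi_2 = 0.5534
  0.5534 phi_1 + 4.4446 phi_2 = -1.2132
Solve by Cramer's rule:
  det = gamma(0)^2 - gamma(1)^2 = (4.4446)^2 - (0.5534)^2 = 19.75446916 - 0.30625156 = 19.4482176
  phi_hat_1 = [gamma(1) gamma(0) - gamma(1) gamma(2)] / det = [(0.5534)(4.4446) - (0.5534)(-1.2132)] / 19.4482176 = 3.13102652 / 19.4482176 = 0.161
  phi_hat_2 = [gamma(0) gamma(2) - gamma(1)^2] / det = [(4.4446)(-1.2132) - (0.5534)^2] / 19.4482176 = -5.69844028 / 19.4482176 = -0.293
So phi_hat = [0.1610, -0.2930].
Therefore phi_hat_1 = 0.1610.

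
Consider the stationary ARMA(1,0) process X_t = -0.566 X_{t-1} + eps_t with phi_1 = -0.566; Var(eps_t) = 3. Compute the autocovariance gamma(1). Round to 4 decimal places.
\gamma(1) = -2.4984

Multiply the model equation by X_{t-k} and take expectations. With theta_0 = psi_0 = 1 and psi_j the MA(infinity) weights, this gives
  gamma(k) - sum_i phi_i gamma(k-i) = c_k,
  c_k = sigma^2 * sum_{j=k..q} theta_j psi_{j-k}   (c_k = 0 for k > q),
using gamma(-m) = gamma(m).
Pure AR (q = 0): c_0 = sigma^2 = 3, c_k = 0 for k >= 1.
Equations for k = 0 and k = 1 (AR order 1):
  gamma(0) = phi_1 gamma(1) + c_0
  gamma(1) = phi_1 gamma(0) + c_1
Substituting the second into the first: gamma(0) (1 - phi_1^2) = c_0 + phi_1 c_1, so
  gamma(0) = c_0 / (1 - phi_1^2) = 3 / (1 - (-0.566)^2) = 3 / 0.679644 = 4.414076.
  gamma(1) = phi_1 gamma(0) = (-0.566)(4.414076) = -2.498367.
Therefore gamma(1) = -2.4984 (to 4 decimal places).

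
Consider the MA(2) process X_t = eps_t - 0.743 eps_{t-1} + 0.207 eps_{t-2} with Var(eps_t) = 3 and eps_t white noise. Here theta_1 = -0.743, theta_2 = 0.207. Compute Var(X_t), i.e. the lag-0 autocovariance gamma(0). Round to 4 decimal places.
\gamma(0) = 4.7847

For an MA(q) process X_t = eps_t + sum_i theta_i eps_{t-i} with
Var(eps_t) = sigma^2, the variance is
  gamma(0) = sigma^2 * (1 + sum_i theta_i^2).
  sum_i theta_i^2 = (-0.743)^2 + (0.207)^2 = 0.552049 + 0.042849 = 0.594898.
  gamma(0) = 3 * (1 + 0.594898) = 3 * 1.594898 = 4.784694, which rounds to 4.7847.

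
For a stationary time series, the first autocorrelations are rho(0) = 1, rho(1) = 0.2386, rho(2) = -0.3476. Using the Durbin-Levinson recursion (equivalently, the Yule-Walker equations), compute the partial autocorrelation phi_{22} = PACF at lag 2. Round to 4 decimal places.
\phi_{22} = -0.4290

The PACF at lag k is phi_{kk}, the last component of the solution
to the Yule-Walker system G_k phi = r_k where
  (G_k)_{ij} = rho(|i - j|), (r_k)_i = rho(i), i,j = 1..k.
Equivalently, Durbin-Levinson gives phi_{kk} iteratively:
  phi_{11} = rho(1)
  phi_{kk} = [rho(k) - sum_{j=1..k-1} phi_{k-1,j} rho(k-j)]
            / [1 - sum_{j=1..k-1} phi_{k-1,j} rho(j)],
  phi_{k,j} = phi_{k-1,j} - phi_{kk} phi_{k-1,k-j},  j = 1..k-1.
Step k = 1:
  phi_11 = rho(1) = 0.2386.
Step k = 2:
  phi_22 = [rho(2) - phi_11 rho(1)] / [1 - phi_11 rho(1)] = [-0.3476 - (0.2386)(0.2386)] / [1 - (0.2386)(0.2386)]
         = -0.40452996 / 0.94307004 = -0.429.
Therefore phi_{22} = -0.4290.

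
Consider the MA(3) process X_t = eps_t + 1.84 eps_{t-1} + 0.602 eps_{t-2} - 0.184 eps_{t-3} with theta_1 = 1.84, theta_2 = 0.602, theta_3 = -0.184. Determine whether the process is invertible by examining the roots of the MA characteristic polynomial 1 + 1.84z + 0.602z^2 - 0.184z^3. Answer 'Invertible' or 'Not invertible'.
\text{Not invertible}

The MA(q) characteristic polynomial is P(z) = 1 + 1.84z + 0.602z^2 - 0.184z^3.
Invertibility requires all roots to lie outside the unit circle, i.e. |z| > 1 for every root.
Degree 3: look for a simple real root z0 first, then factor out (1 - z/z0) and solve the remaining quadratic.
Testing z0 = -1.25: P(-1.25) = 1 + (1.84)(-1.25) + (0.602)(-1.25)^2 + (-0.184)(-1.25)^3
  = 1 + (-2.3) + (0.940625) + (0.359375) = 0.  So z_0 = -1.25 is a root, |z_0| = 1.25.
Divide out the factor (1 + 0.8 z) = (1 - z/z0) (since 1/z0 = -0.8):
  P(z) = (1 + 0.8 z)(1 + (1.04) z + (-0.23) z^2)
  [check: z-coef 1.04 - (-0.8) = 1.84; z^2-coef -0.23 - (-0.8)(1.04) = 0.602; z^3-coef -(-0.8)(-0.23) = -0.184.]
Remaining roots from the quadratic factor 1 + (1.04) z + (-0.23) z^2:
  Set 1 + (1.04) z + (-0.23) z^2 = 0, i.e. a z^2 + b z + c = 0 with a = -0.23, b = 1.04, c = 1.
  Discriminant D = b^2 - 4ac = (1.04)^2 - 4*(-0.23)*1 = 1.0816 - (-0.92) = 2.0016.
  D >= 0, so the roots are real: z = (-b +/- sqrt(D)) / (2a) = (-1.04 +/- 1.414779) / (-0.46).
    z_1 = (-1.04 + 1.414779) / (-0.46) = -0.8147,   |z_1| = 0.8147.
    z_2 = (-1.04 - 1.414779) / (-0.46) = 5.3365,   |z_2| = 5.3365.
Moduli of all roots: 1.2500, 0.8147, 5.3365.
All moduli strictly greater than 1? No.
Verdict: Not invertible.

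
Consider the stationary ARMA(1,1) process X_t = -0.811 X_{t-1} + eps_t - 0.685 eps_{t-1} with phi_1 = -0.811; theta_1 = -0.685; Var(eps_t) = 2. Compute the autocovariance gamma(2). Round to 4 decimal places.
\gamma(2) = 11.0276

Multiply the model equation by X_{t-k} and take expectations. With theta_0 = psi_0 = 1 and psi_j the MA(infinity) weights, this gives
  gamma(k) - sum_i phi_i gamma(k-i) = c_k,
  c_k = sigma^2 * sum_{j=k..q} theta_j psi_{j-k}   (c_k = 0 for k > q),
using gamma(-m) = gamma(m).
psi-weights needed (psi_j = theta_j + sum_i phi_i psi_{j-i}):
  psi_1 = theta_1 + phi_1 = -0.685 + (-0.811) = -1.496
Right-hand sides:
  c_0 = sigma^2 (1 + theta_1 psi_1) = 2 * (1 + (-0.685)(-1.496)) = 2 * 2.02476 = 4.04952
  c_1 = sigma^2 theta_1 = 2 * (-0.685) = -1.37
  c_2 = 0
Equations for k = 0 and k = 1 (AR order 1):
  gamma(0) = phi_1 gamma(1) + c_0
  gamma(1) = phi_1 gamma(0) + c_1
Substituting the second into the first: gamma(0) (1 - phi_1^2) = c_0 + phi_1 c_1, so
  gamma(0) = (c_0 + phi_1 c_1) / (1 - phi_1^2) = (4.04952 + (-0.811)(-1.37)) / (1 - (-0.811)^2) = 5.16059 / 0.342279 = 15.077145.
  gamma(1) = phi_1 gamma(0) + c_1 = (-0.811)(15.077145) + (-1.37) = -13.597564.
For k = 2 (> q): gamma(2) = phi_1 gamma(1) = (-0.811)(-13.597564) = 11.027625.
Therefore gamma(2) = 11.0276 (to 4 decimal places).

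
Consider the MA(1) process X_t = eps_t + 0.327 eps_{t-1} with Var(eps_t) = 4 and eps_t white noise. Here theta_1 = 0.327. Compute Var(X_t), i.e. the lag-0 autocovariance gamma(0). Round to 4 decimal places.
\gamma(0) = 4.4277

For an MA(q) process X_t = eps_t + sum_i theta_i eps_{t-i} with
Var(eps_t) = sigma^2, the variance is
  gamma(0) = sigma^2 * (1 + sum_i theta_i^2).
  sum_i theta_i^2 = (0.327)^2 = 0.106929.
  gamma(0) = 4 * (1 + 0.106929) = 4 * 1.106929 = 4.427716, which rounds to 4.4277.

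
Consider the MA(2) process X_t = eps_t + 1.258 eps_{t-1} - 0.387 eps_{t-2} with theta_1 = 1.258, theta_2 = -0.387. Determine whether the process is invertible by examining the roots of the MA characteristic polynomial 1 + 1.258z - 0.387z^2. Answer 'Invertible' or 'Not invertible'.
\text{Not invertible}

The MA(q) characteristic polynomial is P(z) = 1 + 1.258z - 0.387z^2.
Invertibility requires all roots to lie outside the unit circle, i.e. |z| > 1 for every root.
Set 1 + (1.258) z + (-0.387) z^2 = 0, i.e. a z^2 + b z + c = 0 with a = -0.387, b = 1.258, c = 1.
Discriminant D = b^2 - 4ac = (1.258)^2 - 4*(-0.387)*1 = 1.582564 - (-1.548) = 3.130564.
D >= 0, so the roots are real: z = (-b +/- sqrt(D)) / (2a) = (-1.258 +/- 1.76934) / (-0.774).
  z_1 = (-1.258 + 1.76934) / (-0.774) = -0.6606,   |z_1| = 0.6606.
  z_2 = (-1.258 - 1.76934) / (-0.774) = 3.9113,   |z_2| = 3.9113.
Moduli of all roots: 0.6606, 3.9113.
All moduli strictly greater than 1? No.
Verdict: Not invertible.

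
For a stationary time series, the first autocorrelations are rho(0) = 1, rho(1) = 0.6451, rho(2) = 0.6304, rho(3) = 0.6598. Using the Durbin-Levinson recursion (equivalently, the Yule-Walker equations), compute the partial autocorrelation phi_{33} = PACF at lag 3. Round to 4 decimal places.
\phi_{33} = 0.3278

The PACF at lag k is phi_{kk}, the last component of the solution
to the Yule-Walker system G_k phi = r_k where
  (G_k)_{ij} = rho(|i - j|), (r_k)_i = rho(i), i,j = 1..k.
Equivalently, Durbin-Levinson gives phi_{kk} iteratively:
  phi_{11} = rho(1)
  phi_{kk} = [rho(k) - sum_{j=1..k-1} phi_{k-1,j} rho(k-j)]
            / [1 - sum_{j=1..k-1} phi_{k-1,j} rho(j)],
  phi_{k,j} = phi_{k-1,j} - phi_{kk} phi_{k-1,k-j},  j = 1..k-1.
Step k = 1:
  phi_11 = rho(1) = 0.6451.
Step k = 2:
  phi_22 = [rho(2) - phi_11 rho(1)] / [1 - phi_11 rho(1)] = [0.6304 - (0.6451)(0.6451)] / [1 - (0.6451)(0.6451)]
         = 0.21424599 / 0.58384599 = 0.366956.
  Update: phi_21 = phi_11 - phi_22 phi_11 = 0.6451 - (0.366956)(0.6451) = 0.408376.
Step k = 3:
  phi_33 = [rho(3) - phi_21 rho(2) - phi_22 rho(1)] / [1 - phi_21 rho(1) - phi_22 rho(2)]
    numerator   = 0.6598 - (0.408376)(0.6304) - (0.366956)(0.6451) = 0.16563594
    denominator = 1 - (0.408376)(0.6451) - (0.366956)(0.6304) = 0.50522706
  phi_33 = 0.16563594 / 0.50522706 = 0.3278.
Therefore phi_{33} = 0.3278.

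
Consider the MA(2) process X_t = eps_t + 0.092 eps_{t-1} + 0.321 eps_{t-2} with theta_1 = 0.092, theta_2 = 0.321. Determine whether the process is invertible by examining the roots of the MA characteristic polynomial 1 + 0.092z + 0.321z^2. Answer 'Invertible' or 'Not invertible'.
\text{Invertible}

The MA(q) characteristic polynomial is P(z) = 1 + 0.092z + 0.321z^2.
Invertibility requires all roots to lie outside the unit circle, i.e. |z| > 1 for every root.
Set 1 + (0.092) z + (0.321) z^2 = 0, i.e. a z^2 + b z + c = 0 with a = 0.321, b = 0.092, c = 1.
Discriminant D = b^2 - 4ac = (0.092)^2 - 4*(0.321)*1 = 0.008464 - (1.284) = -1.275536.
D < 0, so the roots are the complex-conjugate pair z = (-b +/- i sqrt(-D)) / (2a) = -0.1433 +/- 1.7592i.
For a conjugate pair |z|^2 = z * conj(z) = (product of roots) = c/a = 1/(0.321) = 3.115265, so |z| = sqrt(3.115265) = 1.765 for both roots.
Moduli of all roots: 1.7650, 1.7650.
All moduli strictly greater than 1? Yes.
Verdict: Invertible.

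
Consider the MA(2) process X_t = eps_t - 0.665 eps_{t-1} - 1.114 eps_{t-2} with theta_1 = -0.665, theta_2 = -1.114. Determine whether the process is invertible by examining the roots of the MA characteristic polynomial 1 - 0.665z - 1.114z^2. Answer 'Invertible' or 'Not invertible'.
\text{Not invertible}

The MA(q) characteristic polynomial is P(z) = 1 - 0.665z - 1.114z^2.
Invertibility requires all roots to lie outside the unit circle, i.e. |z| > 1 for every root.
Set 1 + (-0.665) z + (-1.114) z^2 = 0, i.e. a z^2 + b z + c = 0 with a = -1.114, b = -0.665, c = 1.
Discriminant D = b^2 - 4ac = (-0.665)^2 - 4*(-1.114)*1 = 0.442225 - (-4.456) = 4.898225.
D >= 0, so the roots are real: z = (-b +/- sqrt(D)) / (2a) = (0.665 +/- 2.213193) / (-2.228).
  z_1 = (0.665 + 2.213193) / (-2.228) = -1.2918,   |z_1| = 1.2918.
  z_2 = (0.665 - 2.213193) / (-2.228) = 0.6949,   |z_2| = 0.6949.
Moduli of all roots: 1.2918, 0.6949.
All moduli strictly greater than 1? No.
Verdict: Not invertible.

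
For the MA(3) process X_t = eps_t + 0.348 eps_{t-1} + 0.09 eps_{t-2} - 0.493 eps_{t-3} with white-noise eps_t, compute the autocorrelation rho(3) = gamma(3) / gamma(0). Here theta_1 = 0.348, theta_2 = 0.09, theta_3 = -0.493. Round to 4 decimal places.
\rho(3) = -0.3593

For an MA(q) process with theta_0 = 1, the autocovariance is
  gamma(k) = sigma^2 * sum_{i=0..q-k} theta_i * theta_{i+k},
and rho(k) = gamma(k) / gamma(0). Sigma^2 cancels.
  numerator   = (1)*(-0.493) = -0.493.
  denominator = (1)^2 + (0.348)^2 + (0.09)^2 + (-0.493)^2 = 1.372253.
  rho(3) = -0.493 / 1.372253 = -0.3593.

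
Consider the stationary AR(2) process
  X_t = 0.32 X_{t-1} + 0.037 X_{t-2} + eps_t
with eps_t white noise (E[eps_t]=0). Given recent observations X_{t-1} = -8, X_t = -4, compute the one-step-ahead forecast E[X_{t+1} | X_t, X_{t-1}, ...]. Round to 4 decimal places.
E[X_{t+1} \mid \mathcal F_t] = -1.5760

For an AR(p) model X_t = c + sum_i phi_i X_{t-i} + eps_t, the
one-step-ahead conditional mean is
  E[X_{t+1} | X_t, ...] = c + sum_i phi_i X_{t+1-i}.
Substitute known values:
  E[X_{t+1} | ...] = (0.32) * (-4) + (0.037) * (-8)
                   = -1.5760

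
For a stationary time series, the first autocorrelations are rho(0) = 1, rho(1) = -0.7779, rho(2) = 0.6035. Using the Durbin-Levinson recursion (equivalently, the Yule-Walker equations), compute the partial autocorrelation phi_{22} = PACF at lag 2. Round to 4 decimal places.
\phi_{22} = -0.0041

The PACF at lag k is phi_{kk}, the last component of the solution
to the Yule-Walker system G_k phi = r_k where
  (G_k)_{ij} = rho(|i - j|), (r_k)_i = rho(i), i,j = 1..k.
Equivalently, Durbin-Levinson gives phi_{kk} iteratively:
  phi_{11} = rho(1)
  phi_{kk} = [rho(k) - sum_{j=1..k-1} phi_{k-1,j} rho(k-j)]
            / [1 - sum_{j=1..k-1} phi_{k-1,j} rho(j)],
  phi_{k,j} = phi_{k-1,j} - phi_{kk} phi_{k-1,k-j},  j = 1..k-1.
Step k = 1:
  phi_11 = rho(1) = -0.7779.
Step k = 2:
  phi_22 = [rho(2) - phi_11 rho(1)] / [1 - phi_11 rho(1)] = [0.6035 - (-0.7779)(-0.7779)] / [1 - (-0.7779)(-0.7779)]
         = -0.00162841 / 0.39487159 = -0.0041.
Therefore phi_{22} = -0.0041.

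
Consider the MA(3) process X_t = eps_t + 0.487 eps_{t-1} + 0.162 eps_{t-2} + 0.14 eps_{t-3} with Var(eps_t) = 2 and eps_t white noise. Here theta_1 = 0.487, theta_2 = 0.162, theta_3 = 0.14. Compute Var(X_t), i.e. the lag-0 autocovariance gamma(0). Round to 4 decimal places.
\gamma(0) = 2.5660

For an MA(q) process X_t = eps_t + sum_i theta_i eps_{t-i} with
Var(eps_t) = sigma^2, the variance is
  gamma(0) = sigma^2 * (1 + sum_i theta_i^2).
  sum_i theta_i^2 = (0.487)^2 + (0.162)^2 + (0.14)^2 = 0.237169 + 0.026244 + 0.0196 = 0.283013.
  gamma(0) = 2 * (1 + 0.283013) = 2 * 1.283013 = 2.566026, which rounds to 2.5660.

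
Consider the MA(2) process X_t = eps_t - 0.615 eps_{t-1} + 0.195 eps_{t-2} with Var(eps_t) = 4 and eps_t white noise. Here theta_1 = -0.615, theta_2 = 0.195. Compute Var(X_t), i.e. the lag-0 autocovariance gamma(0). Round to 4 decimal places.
\gamma(0) = 5.6650

For an MA(q) process X_t = eps_t + sum_i theta_i eps_{t-i} with
Var(eps_t) = sigma^2, the variance is
  gamma(0) = sigma^2 * (1 + sum_i theta_i^2).
  sum_i theta_i^2 = (-0.615)^2 + (0.195)^2 = 0.378225 + 0.038025 = 0.41625.
  gamma(0) = 4 * (1 + 0.41625) = 4 * 1.41625 = 5.665, which rounds to 5.6650.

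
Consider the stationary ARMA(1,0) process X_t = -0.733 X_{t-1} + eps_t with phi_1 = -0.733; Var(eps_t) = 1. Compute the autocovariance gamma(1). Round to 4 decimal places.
\gamma(1) = -1.5841

Multiply the model equation by X_{t-k} and take expectations. With theta_0 = psi_0 = 1 and psi_j the MA(infinity) weights, this gives
  gamma(k) - sum_i phi_i gamma(k-i) = c_k,
  c_k = sigma^2 * sum_{j=k..q} theta_j psi_{j-k}   (c_k = 0 for k > q),
using gamma(-m) = gamma(m).
Pure AR (q = 0): c_0 = sigma^2 = 1, c_k = 0 for k >= 1.
Equations for k = 0 and k = 1 (AR order 1):
  gamma(0) = phi_1 gamma(1) + c_0
  gamma(1) = phi_1 gamma(0) + c_1
Substituting the second into the first: gamma(0) (1 - phi_1^2) = c_0 + phi_1 c_1, so
  gamma(0) = c_0 / (1 - phi_1^2) = 1 / (1 - (-0.733)^2) = 1 / 0.462711 = 2.161176.
  gamma(1) = phi_1 gamma(0) = (-0.733)(2.161176) = -1.584142.
Therefore gamma(1) = -1.5841 (to 4 decimal places).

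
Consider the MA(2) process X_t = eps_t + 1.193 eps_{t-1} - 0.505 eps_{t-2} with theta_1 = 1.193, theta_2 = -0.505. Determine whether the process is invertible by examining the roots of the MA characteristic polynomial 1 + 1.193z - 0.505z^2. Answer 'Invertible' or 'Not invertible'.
\text{Not invertible}

The MA(q) characteristic polynomial is P(z) = 1 + 1.193z - 0.505z^2.
Invertibility requires all roots to lie outside the unit circle, i.e. |z| > 1 for every root.
Set 1 + (1.193) z + (-0.505) z^2 = 0, i.e. a z^2 + b z + c = 0 with a = -0.505, b = 1.193, c = 1.
Discriminant D = b^2 - 4ac = (1.193)^2 - 4*(-0.505)*1 = 1.423249 - (-2.02) = 3.443249.
D >= 0, so the roots are real: z = (-b +/- sqrt(D)) / (2a) = (-1.193 +/- 1.855599) / (-1.01).
  z_1 = (-1.193 + 1.855599) / (-1.01) = -0.656,   |z_1| = 0.656.
  z_2 = (-1.193 - 1.855599) / (-1.01) = 3.0184,   |z_2| = 3.0184.
Moduli of all roots: 0.6560, 3.0184.
All moduli strictly greater than 1? No.
Verdict: Not invertible.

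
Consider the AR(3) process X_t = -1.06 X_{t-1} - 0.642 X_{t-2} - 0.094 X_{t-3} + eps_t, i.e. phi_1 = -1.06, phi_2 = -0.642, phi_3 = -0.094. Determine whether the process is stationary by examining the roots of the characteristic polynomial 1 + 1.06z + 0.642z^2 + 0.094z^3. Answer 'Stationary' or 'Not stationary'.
\text{Stationary}

The AR(p) characteristic polynomial is P(z) = 1 + 1.06z + 0.642z^2 + 0.094z^3.
Stationarity requires all roots to lie outside the unit circle, i.e. |z| > 1 for every root.
Degree 3: look for a simple real root z0 first, then factor out (1 - z/z0) and solve the remaining quadratic.
Testing z0 = -5: P(-5) = 1 + (1.06)(-5) + (0.642)(-5)^2 + (0.094)(-5)^3
  = 1 + (-5.3) + (16.05) + (-11.75) = 0.  So z_0 = -5 is a root, |z_0| = 5.
Divide out the factor (1 + 0.2 z) = (1 - z/z0) (since 1/z0 = -0.2):
  P(z) = (1 + 0.2 z)(1 + (0.86) z + (0.47) z^2)
  [check: z-coef 0.86 - (-0.2) = 1.06; z^2-coef 0.47 - (-0.2)(0.86) = 0.642; z^3-coef -(-0.2)(0.47) = 0.094.]
Remaining roots from the quadratic factor 1 + (0.86) z + (0.47) z^2:
  Set 1 + (0.86) z + (0.47) z^2 = 0, i.e. a z^2 + b z + c = 0 with a = 0.47, b = 0.86, c = 1.
  Discriminant D = b^2 - 4ac = (0.86)^2 - 4*(0.47)*1 = 0.7396 - (1.88) = -1.1404.
  D < 0, so the roots are the complex-conjugate pair z = (-b +/- i sqrt(-D)) / (2a) = -0.9149 +/- 1.1361i.
  For a conjugate pair |z|^2 = z * conj(z) = (product of roots) = c/a = 1/(0.47) = 2.12766, so |z| = sqrt(2.12766) = 1.4586 for both roots.
Moduli of all roots: 5.0000, 1.4586, 1.4586.
All moduli strictly greater than 1? Yes.
Verdict: Stationary.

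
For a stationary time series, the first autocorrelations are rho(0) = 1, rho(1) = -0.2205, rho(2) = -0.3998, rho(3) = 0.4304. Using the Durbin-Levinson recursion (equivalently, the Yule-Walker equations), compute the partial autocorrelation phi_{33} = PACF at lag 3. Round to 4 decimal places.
\phi_{33} = 0.2659

The PACF at lag k is phi_{kk}, the last component of the solution
to the Yule-Walker system G_k phi = r_k where
  (G_k)_{ij} = rho(|i - j|), (r_k)_i = rho(i), i,j = 1..k.
Equivalently, Durbin-Levinson gives phi_{kk} iteratively:
  phi_{11} = rho(1)
  phi_{kk} = [rho(k) - sum_{j=1..k-1} phi_{k-1,j} rho(k-j)]
            / [1 - sum_{j=1..k-1} phi_{k-1,j} rho(j)],
  phi_{k,j} = phi_{k-1,j} - phi_{kk} phi_{k-1,k-j},  j = 1..k-1.
Step k = 1:
  phi_11 = rho(1) = -0.2205.
Step k = 2:
  phi_22 = [rho(2) - phi_11 rho(1)] / [1 - phi_11 rho(1)] = [-0.3998 - (-0.2205)(-0.2205)] / [1 - (-0.2205)(-0.2205)]
         = -0.44842025 / 0.95137975 = -0.471337.
  Update: phi_21 = phi_11 - phi_22 phi_11 = -0.2205 - (-0.471337)(-0.2205) = -0.32443.
Step k = 3:
  phi_33 = [rho(3) - phi_21 rho(2) - phi_22 rho(1)] / [1 - phi_21 rho(1) - phi_22 rho(2)]
    numerator   = 0.4304 - (-0.32443)(-0.3998) - (-0.471337)(-0.2205) = 0.19676323
    denominator = 1 - (-0.32443)(-0.2205) - (-0.471337)(-0.3998) = 0.7400228
  phi_33 = 0.19676323 / 0.7400228 = 0.2659.
Therefore phi_{33} = 0.2659.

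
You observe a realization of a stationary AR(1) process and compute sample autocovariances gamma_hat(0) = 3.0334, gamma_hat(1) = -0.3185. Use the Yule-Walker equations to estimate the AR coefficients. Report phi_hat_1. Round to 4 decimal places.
\hat\phi_{1} = -0.1050

The Yule-Walker equations for an AR(p) process read, in matrix form,
  Gamma_p phi = r_p,   with   (Gamma_p)_{ij} = gamma(|i - j|),
                       (r_p)_i = gamma(i),   i,j = 1..p.
Substitute the sample gammas (Toeplitz matrix and right-hand side of size 1):
  Gamma_p = [[3.0334]]
  r_p     = [-0.3185]
With p = 1 this is the single equation gamma(0) phi_1 = gamma(1):
  phi_hat_1 = gamma(1) / gamma(0) = -0.3185 / 3.0334 = -0.1050.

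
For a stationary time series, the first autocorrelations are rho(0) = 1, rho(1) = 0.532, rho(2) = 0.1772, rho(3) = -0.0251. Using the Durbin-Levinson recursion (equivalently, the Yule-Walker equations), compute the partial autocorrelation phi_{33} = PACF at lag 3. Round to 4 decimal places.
\phi_{33} = -0.0781

The PACF at lag k is phi_{kk}, the last component of the solution
to the Yule-Walker system G_k phi = r_k where
  (G_k)_{ij} = rho(|i - j|), (r_k)_i = rho(i), i,j = 1..k.
Equivalently, Durbin-Levinson gives phi_{kk} iteratively:
  phi_{11} = rho(1)
  phi_{kk} = [rho(k) - sum_{j=1..k-1} phi_{k-1,j} rho(k-j)]
            / [1 - sum_{j=1..k-1} phi_{k-1,j} rho(j)],
  phi_{k,j} = phi_{k-1,j} - phi_{kk} phi_{k-1,k-j},  j = 1..k-1.
Step k = 1:
  phi_11 = rho(1) = 0.532.
Step k = 2:
  phi_22 = [rho(2) - phi_11 rho(1)] / [1 - phi_11 rho(1)] = [0.1772 - (0.532)(0.532)] / [1 - (0.532)(0.532)]
         = -0.105824 / 0.716976 = -0.147598.
  Update: phi_21 = phi_11 - phi_22 phi_11 = 0.532 - (-0.147598)(0.532) = 0.610522.
Step k = 3:
  phi_33 = [rho(3) - phi_21 rho(2) - phi_22 rho(1)] / [1 - phi_21 rho(1) - phi_22 rho(2)]
    numerator   = -0.0251 - (0.610522)(0.1772) - (-0.147598)(0.532) = -0.05476252
    denominator = 1 - (0.610522)(0.532) - (-0.147598)(0.1772) = 0.70135662
  phi_33 = -0.05476252 / 0.70135662 = -0.0781.
Therefore phi_{33} = -0.0781.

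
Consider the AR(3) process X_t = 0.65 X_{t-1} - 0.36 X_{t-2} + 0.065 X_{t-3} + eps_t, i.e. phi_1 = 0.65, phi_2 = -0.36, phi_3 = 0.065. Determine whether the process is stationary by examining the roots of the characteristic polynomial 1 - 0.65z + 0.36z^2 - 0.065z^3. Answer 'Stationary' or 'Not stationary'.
\text{Stationary}

The AR(p) characteristic polynomial is P(z) = 1 - 0.65z + 0.36z^2 - 0.065z^3.
Stationarity requires all roots to lie outside the unit circle, i.e. |z| > 1 for every root.
Degree 3: look for a simple real root z0 first, then factor out (1 - z/z0) and solve the remaining quadratic.
Testing z0 = 4: P(4) = 1 + (-0.65)(4) + (0.36)(4)^2 + (-0.065)(4)^3
  = 1 + (-2.6) + (5.76) + (-4.16) = 0.  So z_0 = 4 is a root, |z_0| = 4.
Divide out the factor (1 - 0.25 z) = (1 - z/z0) (since 1/z0 = 0.25):
  P(z) = (1 - 0.25 z)(1 + (-0.4) z + (0.26) z^2)
  [check: z-coef -0.4 - (0.25) = -0.65; z^2-coef 0.26 - (0.25)(-0.4) = 0.36; z^3-coef -(0.25)(0.26) = -0.065.]
Remaining roots from the quadratic factor 1 + (-0.4) z + (0.26) z^2:
  Set 1 + (-0.4) z + (0.26) z^2 = 0, i.e. a z^2 + b z + c = 0 with a = 0.26, b = -0.4, c = 1.
  Discriminant D = b^2 - 4ac = (-0.4)^2 - 4*(0.26)*1 = 0.16 - (1.04) = -0.88.
  D < 0, so the roots are the complex-conjugate pair z = (-b +/- i sqrt(-D)) / (2a) = 0.7692 +/- 1.804i.
  For a conjugate pair |z|^2 = z * conj(z) = (product of roots) = c/a = 1/(0.26) = 3.846154, so |z| = sqrt(3.846154) = 1.9612 for both roots.
Moduli of all roots: 4.0000, 1.9612, 1.9612.
All moduli strictly greater than 1? Yes.
Verdict: Stationary.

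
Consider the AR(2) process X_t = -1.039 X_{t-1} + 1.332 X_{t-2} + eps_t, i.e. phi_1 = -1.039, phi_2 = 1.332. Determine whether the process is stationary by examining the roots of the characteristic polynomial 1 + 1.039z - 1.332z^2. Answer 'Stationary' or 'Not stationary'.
\text{Not stationary}

The AR(p) characteristic polynomial is P(z) = 1 + 1.039z - 1.332z^2.
Stationarity requires all roots to lie outside the unit circle, i.e. |z| > 1 for every root.
Set 1 + (1.039) z + (-1.332) z^2 = 0, i.e. a z^2 + b z + c = 0 with a = -1.332, b = 1.039, c = 1.
Discriminant D = b^2 - 4ac = (1.039)^2 - 4*(-1.332)*1 = 1.079521 - (-5.328) = 6.407521.
D >= 0, so the roots are real: z = (-b +/- sqrt(D)) / (2a) = (-1.039 +/- 2.531308) / (-2.664).
  z_1 = (-1.039 + 2.531308) / (-2.664) = -0.5602,   |z_1| = 0.5602.
  z_2 = (-1.039 - 2.531308) / (-2.664) = 1.3402,   |z_2| = 1.3402.
Moduli of all roots: 0.5602, 1.3402.
All moduli strictly greater than 1? No.
Verdict: Not stationary.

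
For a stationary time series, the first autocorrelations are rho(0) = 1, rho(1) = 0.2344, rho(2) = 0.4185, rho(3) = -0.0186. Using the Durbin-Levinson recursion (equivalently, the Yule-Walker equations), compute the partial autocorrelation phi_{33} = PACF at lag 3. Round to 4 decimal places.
\phi_{33} = -0.2100

The PACF at lag k is phi_{kk}, the last component of the solution
to the Yule-Walker system G_k phi = r_k where
  (G_k)_{ij} = rho(|i - j|), (r_k)_i = rho(i), i,j = 1..k.
Equivalently, Durbin-Levinson gives phi_{kk} iteratively:
  phi_{11} = rho(1)
  phi_{kk} = [rho(k) - sum_{j=1..k-1} phi_{k-1,j} rho(k-j)]
            / [1 - sum_{j=1..k-1} phi_{k-1,j} rho(j)],
  phi_{k,j} = phi_{k-1,j} - phi_{kk} phi_{k-1,k-j},  j = 1..k-1.
Step k = 1:
  phi_11 = rho(1) = 0.2344.
Step k = 2:
  phi_22 = [rho(2) - phi_11 rho(1)] / [1 - phi_11 rho(1)] = [0.4185 - (0.2344)(0.2344)] / [1 - (0.2344)(0.2344)]
         = 0.36355664 / 0.94505664 = 0.384693.
  Update: phi_21 = phi_11 - phi_22 phi_11 = 0.2344 - (0.384693)(0.2344) = 0.144228.
Step k = 3:
  phi_33 = [rho(3) - phi_21 rho(2) - phi_22 rho(1)] / [1 - phi_21 rho(1) - phi_22 rho(2)]
    numerator   = -0.0186 - (0.144228)(0.4185) - (0.384693)(0.2344) = -0.16913144
    denominator = 1 - (0.144228)(0.2344) - (0.384693)(0.4185) = 0.80519896
  phi_33 = -0.16913144 / 0.80519896 = -0.21.
Therefore phi_{33} = -0.2100.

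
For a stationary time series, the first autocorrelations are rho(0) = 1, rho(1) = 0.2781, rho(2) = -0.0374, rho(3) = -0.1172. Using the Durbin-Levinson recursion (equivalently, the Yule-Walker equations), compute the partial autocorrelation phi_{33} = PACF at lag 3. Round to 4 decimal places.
\phi_{33} = -0.0781

The PACF at lag k is phi_{kk}, the last component of the solution
to the Yule-Walker system G_k phi = r_k where
  (G_k)_{ij} = rho(|i - j|), (r_k)_i = rho(i), i,j = 1..k.
Equivalently, Durbin-Levinson gives phi_{kk} iteratively:
  phi_{11} = rho(1)
  phi_{kk} = [rho(k) - sum_{j=1..k-1} phi_{k-1,j} rho(k-j)]
            / [1 - sum_{j=1..k-1} phi_{k-1,j} rho(j)],
  phi_{k,j} = phi_{k-1,j} - phi_{kk} phi_{k-1,k-j},  j = 1..k-1.
Step k = 1:
  phi_11 = rho(1) = 0.2781.
Step k = 2:
  phi_22 = [rho(2) - phi_11 rho(1)] / [1 - phi_11 rho(1)] = [-0.0374 - (0.2781)(0.2781)] / [1 - (0.2781)(0.2781)]
         = -0.11473961 / 0.92266039 = -0.124357.
  Update: phi_21 = phi_11 - phi_22 phi_11 = 0.2781 - (-0.124357)(0.2781) = 0.312684.
Step k = 3:
  phi_33 = [rho(3) - phi_21 rho(2) - phi_22 rho(1)] / [1 - phi_21 rho(1) - phi_22 rho(2)]
    numerator   = -0.1172 - (0.312684)(-0.0374) - (-0.124357)(0.2781) = -0.07092184
    denominator = 1 - (0.312684)(0.2781) - (-0.124357)(-0.0374) = 0.90839168
  phi_33 = -0.07092184 / 0.90839168 = -0.0781.
Therefore phi_{33} = -0.0781.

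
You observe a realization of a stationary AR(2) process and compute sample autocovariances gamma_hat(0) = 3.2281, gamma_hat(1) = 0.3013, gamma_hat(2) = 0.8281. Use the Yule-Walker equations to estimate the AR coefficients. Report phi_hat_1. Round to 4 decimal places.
\hat\phi_{1} = 0.0700

The Yule-Walker equations for an AR(p) process read, in matrix form,
  Gamma_p phi = r_p,   with   (Gamma_p)_{ij} = gamma(|i - j|),
                       (r_p)_i = gamma(i),   i,j = 1..p.
Substitute the sample gammas (Toeplitz matrix and right-hand side of size 2):
  Gamma_p = [[3.2281, 0.3013], [0.3013, 3.2281]]
  r_p     = [0.3013, 0.8281]
Written out:
  3.2281 phi_1 + 0.3013 phi_2 = 0.3013
  0.3013 phi_1 + 3.2281 phi_2 = 0.8281
Solve by Cramer's rule:
  det = gamma(0)^2 - gamma(1)^2 = (3.2281)^2 - (0.3013)^2 = 10.42062961 - 0.09078169 = 10.32984792
  phi_hat_1 = [gamma(1) gamma(0) - gamma(1) gamma(2)] / det = [(0.3013)(3.2281) - (0.3013)(0.8281)] / 10.32984792 = 0.72312 / 10.32984792 = 0.07
  phi_hat_2 = [gamma(0) gamma(2) - gamma(1)^2] / det = [(3.2281)(0.8281) - (0.3013)^2] / 10.32984792 = 2.58240792 / 10.32984792 = 0.25
So phi_hat = [0.0700, 0.2500].
Therefore phi_hat_1 = 0.0700.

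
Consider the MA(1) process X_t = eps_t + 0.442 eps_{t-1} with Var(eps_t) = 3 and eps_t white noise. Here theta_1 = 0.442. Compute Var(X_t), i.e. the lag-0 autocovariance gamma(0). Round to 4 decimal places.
\gamma(0) = 3.5861

For an MA(q) process X_t = eps_t + sum_i theta_i eps_{t-i} with
Var(eps_t) = sigma^2, the variance is
  gamma(0) = sigma^2 * (1 + sum_i theta_i^2).
  sum_i theta_i^2 = (0.442)^2 = 0.195364.
  gamma(0) = 3 * (1 + 0.195364) = 3 * 1.195364 = 3.586092, which rounds to 3.5861.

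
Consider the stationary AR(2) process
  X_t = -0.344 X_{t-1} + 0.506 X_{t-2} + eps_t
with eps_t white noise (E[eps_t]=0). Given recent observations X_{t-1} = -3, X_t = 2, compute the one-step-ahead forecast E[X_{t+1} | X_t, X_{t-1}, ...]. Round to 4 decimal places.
E[X_{t+1} \mid \mathcal F_t] = -2.2060

For an AR(p) model X_t = c + sum_i phi_i X_{t-i} + eps_t, the
one-step-ahead conditional mean is
  E[X_{t+1} | X_t, ...] = c + sum_i phi_i X_{t+1-i}.
Substitute known values:
  E[X_{t+1} | ...] = (-0.344) * (2) + (0.506) * (-3)
                   = -2.2060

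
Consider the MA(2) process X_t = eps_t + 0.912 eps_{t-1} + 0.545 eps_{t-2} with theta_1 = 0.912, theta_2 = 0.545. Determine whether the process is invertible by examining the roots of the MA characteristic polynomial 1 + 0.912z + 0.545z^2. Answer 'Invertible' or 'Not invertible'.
\text{Invertible}

The MA(q) characteristic polynomial is P(z) = 1 + 0.912z + 0.545z^2.
Invertibility requires all roots to lie outside the unit circle, i.e. |z| > 1 for every root.
Set 1 + (0.912) z + (0.545) z^2 = 0, i.e. a z^2 + b z + c = 0 with a = 0.545, b = 0.912, c = 1.
Discriminant D = b^2 - 4ac = (0.912)^2 - 4*(0.545)*1 = 0.831744 - (2.18) = -1.348256.
D < 0, so the roots are the complex-conjugate pair z = (-b +/- i sqrt(-D)) / (2a) = -0.8367 +/- 1.0653i.
For a conjugate pair |z|^2 = z * conj(z) = (product of roots) = c/a = 1/(0.545) = 1.834862, so |z| = sqrt(1.834862) = 1.3546 for both roots.
Moduli of all roots: 1.3546, 1.3546.
All moduli strictly greater than 1? Yes.
Verdict: Invertible.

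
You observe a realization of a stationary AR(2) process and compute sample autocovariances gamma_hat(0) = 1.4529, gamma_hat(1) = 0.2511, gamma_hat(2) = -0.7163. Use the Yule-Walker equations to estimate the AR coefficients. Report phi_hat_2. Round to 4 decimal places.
\hat\phi_{2} = -0.5390

The Yule-Walker equations for an AR(p) process read, in matrix form,
  Gamma_p phi = r_p,   with   (Gamma_p)_{ij} = gamma(|i - j|),
                       (r_p)_i = gamma(i),   i,j = 1..p.
Substitute the sample gammas (Toeplitz matrix and right-hand side of size 2):
  Gamma_p = [[1.4529, 0.2511], [0.2511, 1.4529]]
  r_p     = [0.2511, -0.7163]
Written out:
  1.4529 phi_1 + 0.2511 phi_2 = 0.2511
  0.2511 phi_1 + 1.4529 phi_2 = -0.7163
Solve by Cramer's rule:
  det = gamma(0)^2 - gamma(1)^2 = (1.4529)^2 - (0.2511)^2 = 2.11091841 - 0.06305121 = 2.0478672
  phi_hat_1 = [gamma(1) gamma(0) - gamma(1) gamma(2)] / det = [(0.2511)(1.4529) - (0.2511)(-0.7163)] / 2.0478672 = 0.54468612 / 2.0478672 = 0.266
  phi_hat_2 = [gamma(0) gamma(2) - gamma(1)^2] / det = [(1.4529)(-0.7163) - (0.2511)^2] / 2.0478672 = -1.10376348 / 2.0478672 = -0.539
So phi_hat = [0.2660, -0.5390].
Therefore phi_hat_2 = -0.5390.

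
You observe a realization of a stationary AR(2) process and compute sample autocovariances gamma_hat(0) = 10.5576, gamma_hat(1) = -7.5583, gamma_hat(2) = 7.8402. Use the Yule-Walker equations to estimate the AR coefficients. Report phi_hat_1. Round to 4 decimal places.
\hat\phi_{1} = -0.3780

The Yule-Walker equations for an AR(p) process read, in matrix form,
  Gamma_p phi = r_p,   with   (Gamma_p)_{ij} = gamma(|i - j|),
                       (r_p)_i = gamma(i),   i,j = 1..p.
Substitute the sample gammas (Toeplitz matrix and right-hand side of size 2):
  Gamma_p = [[10.5576, -7.5583], [-7.5583, 10.5576]]
  r_p     = [-7.5583, 7.8402]
Written out:
  10.5576 phi_1 - 7.5583 phi_2 = -7.5583
  -7.5583 phi_1 + 10.5576 phi_2 = 7.8402
Solve by Cramer's rule:
  det = gamma(0)^2 - gamma(1)^2 = (10.5576)^2 - (-7.5583)^2 = 111.46291776 - 57.12789889 = 54.33501887
  phi_hat_1 = [gamma(1) gamma(0) - gamma(1) gamma(2)] / det = [(-7.5583)(10.5576) - (-7.5583)(7.8402)] / 54.33501887 = -20.53892442 / 54.33501887 = -0.378
  phi_hat_2 = [gamma(0) gamma(2) - gamma(1)^2] / det = [(10.5576)(7.8402) - (-7.5583)^2] / 54.33501887 = 25.64579663 / 54.33501887 = 0.472
So phi_hat = [-0.3780, 0.4720].
Therefore phi_hat_1 = -0.3780.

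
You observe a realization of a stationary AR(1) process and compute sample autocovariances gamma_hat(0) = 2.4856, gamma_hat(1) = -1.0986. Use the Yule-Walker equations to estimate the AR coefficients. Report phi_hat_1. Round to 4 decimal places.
\hat\phi_{1} = -0.4420

The Yule-Walker equations for an AR(p) process read, in matrix form,
  Gamma_p phi = r_p,   with   (Gamma_p)_{ij} = gamma(|i - j|),
                       (r_p)_i = gamma(i),   i,j = 1..p.
Substitute the sample gammas (Toeplitz matrix and right-hand side of size 1):
  Gamma_p = [[2.4856]]
  r_p     = [-1.0986]
With p = 1 this is the single equation gamma(0) phi_1 = gamma(1):
  phi_hat_1 = gamma(1) / gamma(0) = -1.0986 / 2.4856 = -0.4420.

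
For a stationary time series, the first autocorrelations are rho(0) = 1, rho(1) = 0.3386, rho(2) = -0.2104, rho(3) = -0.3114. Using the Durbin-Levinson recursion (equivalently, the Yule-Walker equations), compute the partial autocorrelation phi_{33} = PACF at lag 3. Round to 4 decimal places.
\phi_{33} = -0.1171

The PACF at lag k is phi_{kk}, the last component of the solution
to the Yule-Walker system G_k phi = r_k where
  (G_k)_{ij} = rho(|i - j|), (r_k)_i = rho(i), i,j = 1..k.
Equivalently, Durbin-Levinson gives phi_{kk} iteratively:
  phi_{11} = rho(1)
  phi_{kk} = [rho(k) - sum_{j=1..k-1} phi_{k-1,j} rho(k-j)]
            / [1 - sum_{j=1..k-1} phi_{k-1,j} rho(j)],
  phi_{k,j} = phi_{k-1,j} - phi_{kk} phi_{k-1,k-j},  j = 1..k-1.
Step k = 1:
  phi_11 = rho(1) = 0.3386.
Step k = 2:
  phi_22 = [rho(2) - phi_11 rho(1)] / [1 - phi_11 rho(1)] = [-0.2104 - (0.3386)(0.3386)] / [1 - (0.3386)(0.3386)]
         = -0.32504996 / 0.88535004 = -0.367143.
  Update: phi_21 = phi_11 - phi_22 phi_11 = 0.3386 - (-0.367143)(0.3386) = 0.462915.
Step k = 3:
  phi_33 = [rho(3) - phi_21 rho(2) - phi_22 rho(1)] / [1 - phi_21 rho(1) - phi_22 rho(2)]
    numerator   = -0.3114 - (0.462915)(-0.2104) - (-0.367143)(0.3386) = -0.08968819
    denominator = 1 - (0.462915)(0.3386) - (-0.367143)(-0.2104) = 0.76601026
  phi_33 = -0.08968819 / 0.76601026 = -0.1171.
Therefore phi_{33} = -0.1171.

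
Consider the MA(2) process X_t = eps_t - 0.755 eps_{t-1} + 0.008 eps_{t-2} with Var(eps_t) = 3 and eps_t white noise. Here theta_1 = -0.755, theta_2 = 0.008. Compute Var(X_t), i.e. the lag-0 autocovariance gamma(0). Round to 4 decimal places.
\gamma(0) = 4.7103

For an MA(q) process X_t = eps_t + sum_i theta_i eps_{t-i} with
Var(eps_t) = sigma^2, the variance is
  gamma(0) = sigma^2 * (1 + sum_i theta_i^2).
  sum_i theta_i^2 = (-0.755)^2 + (0.008)^2 = 0.570025 + 0.000064 = 0.570089.
  gamma(0) = 3 * (1 + 0.570089) = 3 * 1.570089 = 4.710267, which rounds to 4.7103.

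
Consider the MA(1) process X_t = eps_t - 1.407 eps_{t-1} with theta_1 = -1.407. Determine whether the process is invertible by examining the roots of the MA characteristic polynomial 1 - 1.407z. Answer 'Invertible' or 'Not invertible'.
\text{Not invertible}

The MA(q) characteristic polynomial is P(z) = 1 - 1.407z.
Invertibility requires all roots to lie outside the unit circle, i.e. |z| > 1 for every root.
This is linear in z: 1 + (-1.407) z = 0  =>  z = -1/(-1.407) = 0.710732,  |z| = 0.710732.
Moduli of all roots: 0.7107.
All moduli strictly greater than 1? No.
Verdict: Not invertible.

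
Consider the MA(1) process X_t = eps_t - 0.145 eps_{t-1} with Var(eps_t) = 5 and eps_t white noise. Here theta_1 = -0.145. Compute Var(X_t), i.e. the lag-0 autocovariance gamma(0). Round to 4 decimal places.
\gamma(0) = 5.1051

For an MA(q) process X_t = eps_t + sum_i theta_i eps_{t-i} with
Var(eps_t) = sigma^2, the variance is
  gamma(0) = sigma^2 * (1 + sum_i theta_i^2).
  sum_i theta_i^2 = (-0.145)^2 = 0.021025.
  gamma(0) = 5 * (1 + 0.021025) = 5 * 1.021025 = 5.105125, which rounds to 5.1051.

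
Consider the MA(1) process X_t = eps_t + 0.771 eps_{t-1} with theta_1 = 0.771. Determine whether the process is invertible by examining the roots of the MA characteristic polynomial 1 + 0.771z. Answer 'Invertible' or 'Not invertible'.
\text{Invertible}

The MA(q) characteristic polynomial is P(z) = 1 + 0.771z.
Invertibility requires all roots to lie outside the unit circle, i.e. |z| > 1 for every root.
This is linear in z: 1 + (0.771) z = 0  =>  z = -1/(0.771) = -1.297017,  |z| = 1.297017.
Moduli of all roots: 1.2970.
All moduli strictly greater than 1? Yes.
Verdict: Invertible.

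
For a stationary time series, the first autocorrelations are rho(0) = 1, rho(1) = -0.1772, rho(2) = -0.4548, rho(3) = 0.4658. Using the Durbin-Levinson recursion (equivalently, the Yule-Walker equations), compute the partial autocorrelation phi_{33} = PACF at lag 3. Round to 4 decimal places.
\phi_{33} = 0.3531

The PACF at lag k is phi_{kk}, the last component of the solution
to the Yule-Walker system G_k phi = r_k where
  (G_k)_{ij} = rho(|i - j|), (r_k)_i = rho(i), i,j = 1..k.
Equivalently, Durbin-Levinson gives phi_{kk} iteratively:
  phi_{11} = rho(1)
  phi_{kk} = [rho(k) - sum_{j=1..k-1} phi_{k-1,j} rho(k-j)]
            / [1 - sum_{j=1..k-1} phi_{k-1,j} rho(j)],
  phi_{k,j} = phi_{k-1,j} - phi_{kk} phi_{k-1,k-j},  j = 1..k-1.
Step k = 1:
  phi_11 = rho(1) = -0.1772.
Step k = 2:
  phi_22 = [rho(2) - phi_11 rho(1)] / [1 - phi_11 rho(1)] = [-0.4548 - (-0.1772)(-0.1772)] / [1 - (-0.1772)(-0.1772)]
         = -0.48619984 / 0.96860016 = -0.501961.
  Update: phi_21 = phi_11 - phi_22 phi_11 = -0.1772 - (-0.501961)(-0.1772) = -0.266148.
Step k = 3:
  phi_33 = [rho(3) - phi_21 rho(2) - phi_22 rho(1)] / [1 - phi_21 rho(1) - phi_22 rho(2)]
    numerator   = 0.4658 - (-0.266148)(-0.4548) - (-0.501961)(-0.1772) = 0.25580854
    denominator = 1 - (-0.266148)(-0.1772) - (-0.501961)(-0.4548) = 0.72454663
  phi_33 = 0.25580854 / 0.72454663 = 0.3531.
Therefore phi_{33} = 0.3531.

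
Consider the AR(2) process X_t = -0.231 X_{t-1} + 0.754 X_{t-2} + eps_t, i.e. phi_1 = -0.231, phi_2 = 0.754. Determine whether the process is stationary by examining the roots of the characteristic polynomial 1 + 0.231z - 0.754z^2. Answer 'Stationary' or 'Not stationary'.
\text{Stationary}

The AR(p) characteristic polynomial is P(z) = 1 + 0.231z - 0.754z^2.
Stationarity requires all roots to lie outside the unit circle, i.e. |z| > 1 for every root.
Set 1 + (0.231) z + (-0.754) z^2 = 0, i.e. a z^2 + b z + c = 0 with a = -0.754, b = 0.231, c = 1.
Discriminant D = b^2 - 4ac = (0.231)^2 - 4*(-0.754)*1 = 0.053361 - (-3.016) = 3.069361.
D >= 0, so the roots are real: z = (-b +/- sqrt(D)) / (2a) = (-0.231 +/- 1.751959) / (-1.508).
  z_1 = (-0.231 + 1.751959) / (-1.508) = -1.0086,   |z_1| = 1.0086.
  z_2 = (-0.231 - 1.751959) / (-1.508) = 1.315,   |z_2| = 1.315.
Moduli of all roots: 1.0086, 1.3150.
All moduli strictly greater than 1? Yes.
Verdict: Stationary.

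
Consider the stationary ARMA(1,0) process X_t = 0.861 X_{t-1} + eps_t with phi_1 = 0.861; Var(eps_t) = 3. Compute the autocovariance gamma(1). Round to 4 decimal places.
\gamma(1) = 9.9853

Multiply the model equation by X_{t-k} and take expectations. With theta_0 = psi_0 = 1 and psi_j the MA(infinity) weights, this gives
  gamma(k) - sum_i phi_i gamma(k-i) = c_k,
  c_k = sigma^2 * sum_{j=k..q} theta_j psi_{j-k}   (c_k = 0 for k > q),
using gamma(-m) = gamma(m).
Pure AR (q = 0): c_0 = sigma^2 = 3, c_k = 0 for k >= 1.
Equations for k = 0 and k = 1 (AR order 1):
  gamma(0) = phi_1 gamma(1) + c_0
  gamma(1) = phi_1 gamma(0) + c_1
Substituting the second into the first: gamma(0) (1 - phi_1^2) = c_0 + phi_1 c_1, so
  gamma(0) = c_0 / (1 - phi_1^2) = 3 / (1 - (0.861)^2) = 3 / 0.258679 = 11.597385.
  gamma(1) = phi_1 gamma(0) = (0.861)(11.597385) = 9.985349.
Therefore gamma(1) = 9.9853 (to 4 decimal places).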